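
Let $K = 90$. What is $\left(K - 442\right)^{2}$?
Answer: $123904$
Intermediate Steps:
$\left(K - 442\right)^{2} = \left(90 - 442\right)^{2} = \left(-352\right)^{2} = 123904$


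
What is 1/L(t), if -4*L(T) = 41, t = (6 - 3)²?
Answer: -4/41 ≈ -0.097561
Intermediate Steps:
t = 9 (t = 3² = 9)
L(T) = -41/4 (L(T) = -¼*41 = -41/4)
1/L(t) = 1/(-41/4) = -4/41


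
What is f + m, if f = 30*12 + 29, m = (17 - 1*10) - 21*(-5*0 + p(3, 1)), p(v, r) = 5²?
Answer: -129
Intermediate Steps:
p(v, r) = 25
m = -518 (m = (17 - 1*10) - 21*(-5*0 + 25) = (17 - 10) - 21*(0 + 25) = 7 - 21*25 = 7 - 525 = -518)
f = 389 (f = 360 + 29 = 389)
f + m = 389 - 518 = -129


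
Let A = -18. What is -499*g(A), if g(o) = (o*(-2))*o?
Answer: 323352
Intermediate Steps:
g(o) = -2*o² (g(o) = (-2*o)*o = -2*o²)
-499*g(A) = -(-998)*(-18)² = -(-998)*324 = -499*(-648) = 323352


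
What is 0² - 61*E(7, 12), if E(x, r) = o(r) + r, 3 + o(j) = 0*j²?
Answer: -549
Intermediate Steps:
o(j) = -3 (o(j) = -3 + 0*j² = -3 + 0 = -3)
E(x, r) = -3 + r
0² - 61*E(7, 12) = 0² - 61*(-3 + 12) = 0 - 61*9 = 0 - 549 = -549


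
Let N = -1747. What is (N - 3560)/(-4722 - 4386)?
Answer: 1769/3036 ≈ 0.58267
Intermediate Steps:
(N - 3560)/(-4722 - 4386) = (-1747 - 3560)/(-4722 - 4386) = -5307/(-9108) = -5307*(-1/9108) = 1769/3036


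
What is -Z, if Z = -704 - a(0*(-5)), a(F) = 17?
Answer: 721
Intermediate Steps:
Z = -721 (Z = -704 - 1*17 = -704 - 17 = -721)
-Z = -1*(-721) = 721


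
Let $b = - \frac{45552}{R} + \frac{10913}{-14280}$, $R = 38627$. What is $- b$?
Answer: $\frac{153145573}{78799080} \approx 1.9435$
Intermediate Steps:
$b = - \frac{153145573}{78799080}$ ($b = - \frac{45552}{38627} + \frac{10913}{-14280} = \left(-45552\right) \frac{1}{38627} + 10913 \left(- \frac{1}{14280}\right) = - \frac{45552}{38627} - \frac{1559}{2040} = - \frac{153145573}{78799080} \approx -1.9435$)
$- b = \left(-1\right) \left(- \frac{153145573}{78799080}\right) = \frac{153145573}{78799080}$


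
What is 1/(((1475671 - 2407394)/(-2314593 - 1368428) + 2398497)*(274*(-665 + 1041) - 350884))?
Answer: -3683021/2189524786082517600 ≈ -1.6821e-12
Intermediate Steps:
1/(((1475671 - 2407394)/(-2314593 - 1368428) + 2398497)*(274*(-665 + 1041) - 350884)) = 1/((-931723/(-3683021) + 2398497)*(274*376 - 350884)) = 1/((-931723*(-1/3683021) + 2398497)*(103024 - 350884)) = 1/((931723/3683021 + 2398497)*(-247860)) = 1/((8833715751160/3683021)*(-247860)) = 1/(-2189524786082517600/3683021) = -3683021/2189524786082517600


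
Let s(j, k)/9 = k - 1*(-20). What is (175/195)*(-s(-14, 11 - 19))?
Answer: -1260/13 ≈ -96.923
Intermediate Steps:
s(j, k) = 180 + 9*k (s(j, k) = 9*(k - 1*(-20)) = 9*(k + 20) = 9*(20 + k) = 180 + 9*k)
(175/195)*(-s(-14, 11 - 19)) = (175/195)*(-(180 + 9*(11 - 19))) = (175*(1/195))*(-(180 + 9*(-8))) = 35*(-(180 - 72))/39 = 35*(-1*108)/39 = (35/39)*(-108) = -1260/13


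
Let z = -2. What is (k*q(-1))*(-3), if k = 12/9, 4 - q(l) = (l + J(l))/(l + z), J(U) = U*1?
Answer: -40/3 ≈ -13.333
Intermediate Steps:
J(U) = U
q(l) = 4 - 2*l/(-2 + l) (q(l) = 4 - (l + l)/(l - 2) = 4 - 2*l/(-2 + l))
k = 4/3 (k = 12*(⅑) = 4/3 ≈ 1.3333)
(k*q(-1))*(-3) = (4*(2*(-4 - 1)/(-2 - 1))/3)*(-3) = (4*(2*(-5)/(-3))/3)*(-3) = (4*(2*(-⅓)*(-5))/3)*(-3) = ((4/3)*(10/3))*(-3) = (40/9)*(-3) = -40/3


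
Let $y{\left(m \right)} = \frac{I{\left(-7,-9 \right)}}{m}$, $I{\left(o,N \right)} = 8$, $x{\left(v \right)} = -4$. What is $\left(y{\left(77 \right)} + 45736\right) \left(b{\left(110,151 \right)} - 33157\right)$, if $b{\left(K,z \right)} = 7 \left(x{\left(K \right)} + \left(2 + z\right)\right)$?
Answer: $- \frac{113095231520}{77} \approx -1.4688 \cdot 10^{9}$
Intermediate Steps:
$y{\left(m \right)} = \frac{8}{m}$
$b{\left(K,z \right)} = -14 + 7 z$ ($b{\left(K,z \right)} = 7 \left(-4 + \left(2 + z\right)\right) = 7 \left(-2 + z\right) = -14 + 7 z$)
$\left(y{\left(77 \right)} + 45736\right) \left(b{\left(110,151 \right)} - 33157\right) = \left(\frac{8}{77} + 45736\right) \left(\left(-14 + 7 \cdot 151\right) - 33157\right) = \left(8 \cdot \frac{1}{77} + 45736\right) \left(\left(-14 + 1057\right) - 33157\right) = \left(\frac{8}{77} + 45736\right) \left(1043 - 33157\right) = \frac{3521680}{77} \left(-32114\right) = - \frac{113095231520}{77}$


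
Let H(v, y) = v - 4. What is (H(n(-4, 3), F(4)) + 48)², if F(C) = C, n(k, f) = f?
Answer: 2209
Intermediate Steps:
H(v, y) = -4 + v
(H(n(-4, 3), F(4)) + 48)² = ((-4 + 3) + 48)² = (-1 + 48)² = 47² = 2209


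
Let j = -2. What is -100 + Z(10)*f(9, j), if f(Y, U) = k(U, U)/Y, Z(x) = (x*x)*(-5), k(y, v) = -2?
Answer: 100/9 ≈ 11.111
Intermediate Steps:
Z(x) = -5*x**2 (Z(x) = x**2*(-5) = -5*x**2)
f(Y, U) = -2/Y
-100 + Z(10)*f(9, j) = -100 + (-5*10**2)*(-2/9) = -100 + (-5*100)*(-2*1/9) = -100 - 500*(-2/9) = -100 + 1000/9 = 100/9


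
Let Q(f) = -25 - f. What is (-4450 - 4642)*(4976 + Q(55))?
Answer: -44514432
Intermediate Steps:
(-4450 - 4642)*(4976 + Q(55)) = (-4450 - 4642)*(4976 + (-25 - 1*55)) = -9092*(4976 + (-25 - 55)) = -9092*(4976 - 80) = -9092*4896 = -44514432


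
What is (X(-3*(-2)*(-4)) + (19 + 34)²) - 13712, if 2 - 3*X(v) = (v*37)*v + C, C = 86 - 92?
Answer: -54013/3 ≈ -18004.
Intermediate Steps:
C = -6
X(v) = 8/3 - 37*v²/3 (X(v) = ⅔ - ((v*37)*v - 6)/3 = ⅔ - ((37*v)*v - 6)/3 = ⅔ - (37*v² - 6)/3 = ⅔ - (-6 + 37*v²)/3 = ⅔ + (2 - 37*v²/3) = 8/3 - 37*v²/3)
(X(-3*(-2)*(-4)) + (19 + 34)²) - 13712 = ((8/3 - 37*(-3*(-2)*(-4))²/3) + (19 + 34)²) - 13712 = ((8/3 - 37*(6*(-4))²/3) + 53²) - 13712 = ((8/3 - 37/3*(-24)²) + 2809) - 13712 = ((8/3 - 37/3*576) + 2809) - 13712 = ((8/3 - 7104) + 2809) - 13712 = (-21304/3 + 2809) - 13712 = -12877/3 - 13712 = -54013/3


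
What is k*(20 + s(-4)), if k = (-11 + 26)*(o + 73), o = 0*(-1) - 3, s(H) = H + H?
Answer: 12600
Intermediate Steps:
s(H) = 2*H
o = -3 (o = 0 - 3 = -3)
k = 1050 (k = (-11 + 26)*(-3 + 73) = 15*70 = 1050)
k*(20 + s(-4)) = 1050*(20 + 2*(-4)) = 1050*(20 - 8) = 1050*12 = 12600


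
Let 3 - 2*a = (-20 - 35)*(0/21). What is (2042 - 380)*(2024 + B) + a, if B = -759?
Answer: 4204863/2 ≈ 2.1024e+6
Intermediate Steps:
a = 3/2 (a = 3/2 - (-20 - 35)*0/21/2 = 3/2 - (-55)*0*(1/21)/2 = 3/2 - (-55)*0/2 = 3/2 - ½*0 = 3/2 + 0 = 3/2 ≈ 1.5000)
(2042 - 380)*(2024 + B) + a = (2042 - 380)*(2024 - 759) + 3/2 = 1662*1265 + 3/2 = 2102430 + 3/2 = 4204863/2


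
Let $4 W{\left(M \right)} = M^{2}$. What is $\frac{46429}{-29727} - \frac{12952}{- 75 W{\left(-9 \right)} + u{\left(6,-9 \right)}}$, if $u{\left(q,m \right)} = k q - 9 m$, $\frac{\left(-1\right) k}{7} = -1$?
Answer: $\frac{426961103}{55321947} \approx 7.7178$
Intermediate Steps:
$k = 7$ ($k = \left(-7\right) \left(-1\right) = 7$)
$u{\left(q,m \right)} = - 9 m + 7 q$ ($u{\left(q,m \right)} = 7 q - 9 m = - 9 m + 7 q$)
$W{\left(M \right)} = \frac{M^{2}}{4}$
$\frac{46429}{-29727} - \frac{12952}{- 75 W{\left(-9 \right)} + u{\left(6,-9 \right)}} = \frac{46429}{-29727} - \frac{12952}{- 75 \frac{\left(-9\right)^{2}}{4} + \left(\left(-9\right) \left(-9\right) + 7 \cdot 6\right)} = 46429 \left(- \frac{1}{29727}\right) - \frac{12952}{- 75 \cdot \frac{1}{4} \cdot 81 + \left(81 + 42\right)} = - \frac{46429}{29727} - \frac{12952}{\left(-75\right) \frac{81}{4} + 123} = - \frac{46429}{29727} - \frac{12952}{- \frac{6075}{4} + 123} = - \frac{46429}{29727} - \frac{12952}{- \frac{5583}{4}} = - \frac{46429}{29727} - - \frac{51808}{5583} = - \frac{46429}{29727} + \frac{51808}{5583} = \frac{426961103}{55321947}$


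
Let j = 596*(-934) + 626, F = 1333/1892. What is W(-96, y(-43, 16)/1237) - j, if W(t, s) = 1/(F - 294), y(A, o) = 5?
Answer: 7175670346/12905 ≈ 5.5604e+5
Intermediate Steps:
F = 31/44 (F = 1333*(1/1892) = 31/44 ≈ 0.70455)
W(t, s) = -44/12905 (W(t, s) = 1/(31/44 - 294) = 1/(-12905/44) = -44/12905)
j = -556038 (j = -556664 + 626 = -556038)
W(-96, y(-43, 16)/1237) - j = -44/12905 - 1*(-556038) = -44/12905 + 556038 = 7175670346/12905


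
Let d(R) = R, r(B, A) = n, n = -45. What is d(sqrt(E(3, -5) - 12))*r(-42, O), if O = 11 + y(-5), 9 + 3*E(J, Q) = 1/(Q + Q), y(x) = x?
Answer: -3*I*sqrt(13530)/2 ≈ -174.48*I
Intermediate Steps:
E(J, Q) = -3 + 1/(6*Q) (E(J, Q) = -3 + 1/(3*(Q + Q)) = -3 + 1/(3*((2*Q))) = -3 + (1/(2*Q))/3 = -3 + 1/(6*Q))
O = 6 (O = 11 - 5 = 6)
r(B, A) = -45
d(sqrt(E(3, -5) - 12))*r(-42, O) = sqrt((-3 + (1/6)/(-5)) - 12)*(-45) = sqrt((-3 + (1/6)*(-1/5)) - 12)*(-45) = sqrt((-3 - 1/30) - 12)*(-45) = sqrt(-91/30 - 12)*(-45) = sqrt(-451/30)*(-45) = (I*sqrt(13530)/30)*(-45) = -3*I*sqrt(13530)/2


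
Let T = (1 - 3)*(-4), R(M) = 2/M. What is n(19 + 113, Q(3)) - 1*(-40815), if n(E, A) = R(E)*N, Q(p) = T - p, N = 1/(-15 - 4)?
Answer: 51182009/1254 ≈ 40815.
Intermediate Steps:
T = 8 (T = -2*(-4) = 8)
N = -1/19 (N = 1/(-19) = -1/19 ≈ -0.052632)
Q(p) = 8 - p
n(E, A) = -2/(19*E) (n(E, A) = (2/E)*(-1/19) = -2/(19*E))
n(19 + 113, Q(3)) - 1*(-40815) = -2/(19*(19 + 113)) - 1*(-40815) = -2/19/132 + 40815 = -2/19*1/132 + 40815 = -1/1254 + 40815 = 51182009/1254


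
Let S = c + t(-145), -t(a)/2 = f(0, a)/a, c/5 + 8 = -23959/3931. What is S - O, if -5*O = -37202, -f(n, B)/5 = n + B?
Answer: -147429687/19655 ≈ -7500.9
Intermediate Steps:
f(n, B) = -5*B - 5*n (f(n, B) = -5*(n + B) = -5*(B + n) = -5*B - 5*n)
O = 37202/5 (O = -⅕*(-37202) = 37202/5 ≈ 7440.4)
c = -277035/3931 (c = -40 + 5*(-23959/3931) = -40 - 119795/3931 = -277035/3931 ≈ -70.474)
t(a) = 10 (t(a) = -2*(-5*a - 5*0)/a = -2*(-5*a + 0)/a = -2*(-5*a)/a = -2*(-5) = 10)
S = -237725/3931 (S = -277035/3931 + 10 = -237725/3931 ≈ -60.474)
S - O = -237725/3931 - 1*37202/5 = -237725/3931 - 37202/5 = -147429687/19655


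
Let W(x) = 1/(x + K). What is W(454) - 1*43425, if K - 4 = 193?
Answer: -28269674/651 ≈ -43425.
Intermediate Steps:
K = 197 (K = 4 + 193 = 197)
W(x) = 1/(197 + x) (W(x) = 1/(x + 197) = 1/(197 + x))
W(454) - 1*43425 = 1/(197 + 454) - 1*43425 = 1/651 - 43425 = -28269674/651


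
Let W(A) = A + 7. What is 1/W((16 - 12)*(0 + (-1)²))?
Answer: 1/11 ≈ 0.090909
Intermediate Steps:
W(A) = 7 + A
1/W((16 - 12)*(0 + (-1)²)) = 1/(7 + (16 - 12)*(0 + (-1)²)) = 1/(7 + 4*(0 + 1)) = 1/(7 + 4*1) = 1/(7 + 4) = 1/11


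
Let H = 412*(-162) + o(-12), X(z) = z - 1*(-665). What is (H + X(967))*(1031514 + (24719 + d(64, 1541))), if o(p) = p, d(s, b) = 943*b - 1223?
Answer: -163342258452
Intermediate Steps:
d(s, b) = -1223 + 943*b
X(z) = 665 + z (X(z) = z + 665 = 665 + z)
H = -66756 (H = 412*(-162) - 12 = -66744 - 12 = -66756)
(H + X(967))*(1031514 + (24719 + d(64, 1541))) = (-66756 + (665 + 967))*(1031514 + (24719 + (-1223 + 943*1541))) = (-66756 + 1632)*(1031514 + (24719 + (-1223 + 1453163))) = -65124*(1031514 + (24719 + 1451940)) = -65124*(1031514 + 1476659) = -65124*2508173 = -163342258452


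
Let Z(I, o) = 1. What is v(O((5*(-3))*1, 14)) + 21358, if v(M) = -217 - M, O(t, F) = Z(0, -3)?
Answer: 21140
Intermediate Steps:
O(t, F) = 1
v(O((5*(-3))*1, 14)) + 21358 = (-217 - 1*1) + 21358 = (-217 - 1) + 21358 = -218 + 21358 = 21140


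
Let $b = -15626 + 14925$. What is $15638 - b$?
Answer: $16339$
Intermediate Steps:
$b = -701$
$15638 - b = 15638 - -701 = 15638 + 701 = 16339$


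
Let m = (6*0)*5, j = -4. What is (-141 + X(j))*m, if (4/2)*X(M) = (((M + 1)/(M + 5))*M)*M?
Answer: 0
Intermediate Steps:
m = 0 (m = 0*5 = 0)
X(M) = M**2*(1 + M)/(2*(5 + M)) (X(M) = ((((M + 1)/(M + 5))*M)*M)/2 = ((((1 + M)/(5 + M))*M)*M)/2 = ((M*(1 + M)/(5 + M))*M)/2 = (M**2*(1 + M)/(5 + M))/2 = M**2*(1 + M)/(2*(5 + M)))
(-141 + X(j))*m = (-141 + (1/2)*(-4)**2*(1 - 4)/(5 - 4))*0 = (-141 + (1/2)*16*(-3)/1)*0 = (-141 + (1/2)*16*1*(-3))*0 = (-141 - 24)*0 = -165*0 = 0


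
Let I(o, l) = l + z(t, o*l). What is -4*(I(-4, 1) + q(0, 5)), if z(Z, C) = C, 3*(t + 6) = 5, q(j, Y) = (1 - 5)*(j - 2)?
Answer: -20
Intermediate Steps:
q(j, Y) = 8 - 4*j (q(j, Y) = -4*(-2 + j) = 8 - 4*j)
t = -13/3 (t = -6 + (⅓)*5 = -6 + 5/3 = -13/3 ≈ -4.3333)
I(o, l) = l + l*o (I(o, l) = l + o*l = l + l*o)
-4*(I(-4, 1) + q(0, 5)) = -4*(1*(1 - 4) + (8 - 4*0)) = -4*(1*(-3) + (8 + 0)) = -4*(-3 + 8) = -4*5 = -20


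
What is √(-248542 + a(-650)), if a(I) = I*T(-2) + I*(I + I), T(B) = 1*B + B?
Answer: 3*√66562 ≈ 773.99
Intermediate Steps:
T(B) = 2*B (T(B) = B + B = 2*B)
a(I) = -4*I + 2*I² (a(I) = I*(2*(-2)) + I*(I + I) = I*(-4) + I*(2*I) = -4*I + 2*I²)
√(-248542 + a(-650)) = √(-248542 + 2*(-650)*(-2 - 650)) = √(-248542 + 2*(-650)*(-652)) = √(-248542 + 847600) = √599058 = 3*√66562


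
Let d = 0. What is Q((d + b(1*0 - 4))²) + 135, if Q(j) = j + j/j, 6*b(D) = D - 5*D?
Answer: 1288/9 ≈ 143.11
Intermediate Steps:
b(D) = -2*D/3 (b(D) = (D - 5*D)/6 = (-4*D)/6 = -2*D/3)
Q(j) = 1 + j (Q(j) = j + 1 = 1 + j)
Q((d + b(1*0 - 4))²) + 135 = (1 + (0 - 2*(1*0 - 4)/3)²) + 135 = (1 + (0 - 2*(0 - 4)/3)²) + 135 = (1 + (0 - ⅔*(-4))²) + 135 = (1 + (0 + 8/3)²) + 135 = (1 + (8/3)²) + 135 = (1 + 64/9) + 135 = 73/9 + 135 = 1288/9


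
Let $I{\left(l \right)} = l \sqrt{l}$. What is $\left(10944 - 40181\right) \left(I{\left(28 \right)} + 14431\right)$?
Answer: $-421919147 - 1637272 \sqrt{7} \approx -4.2625 \cdot 10^{8}$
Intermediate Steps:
$I{\left(l \right)} = l^{\frac{3}{2}}$
$\left(10944 - 40181\right) \left(I{\left(28 \right)} + 14431\right) = \left(10944 - 40181\right) \left(28^{\frac{3}{2}} + 14431\right) = - 29237 \left(56 \sqrt{7} + 14431\right) = - 29237 \left(14431 + 56 \sqrt{7}\right) = -421919147 - 1637272 \sqrt{7}$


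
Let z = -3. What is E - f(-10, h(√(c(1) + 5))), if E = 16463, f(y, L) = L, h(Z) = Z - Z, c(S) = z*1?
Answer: 16463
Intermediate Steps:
c(S) = -3 (c(S) = -3*1 = -3)
h(Z) = 0
E - f(-10, h(√(c(1) + 5))) = 16463 - 1*0 = 16463 + 0 = 16463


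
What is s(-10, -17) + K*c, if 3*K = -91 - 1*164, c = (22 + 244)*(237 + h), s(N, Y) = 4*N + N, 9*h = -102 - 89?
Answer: -43909070/9 ≈ -4.8788e+6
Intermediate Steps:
h = -191/9 (h = (-102 - 89)/9 = (1/9)*(-191) = -191/9 ≈ -21.222)
s(N, Y) = 5*N
c = 516572/9 (c = (22 + 244)*(237 - 191/9) = 266*(1942/9) = 516572/9 ≈ 57397.)
K = -85 (K = (-91 - 1*164)/3 = (-91 - 164)/3 = (1/3)*(-255) = -85)
s(-10, -17) + K*c = 5*(-10) - 85*516572/9 = -50 - 43908620/9 = -43909070/9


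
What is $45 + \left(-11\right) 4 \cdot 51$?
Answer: $-2199$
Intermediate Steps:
$45 + \left(-11\right) 4 \cdot 51 = 45 - 2244 = -2199$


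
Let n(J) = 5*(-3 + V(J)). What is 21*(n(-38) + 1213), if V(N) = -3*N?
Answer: 37128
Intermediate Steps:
n(J) = -15 - 15*J (n(J) = 5*(-3 - 3*J) = -15 - 15*J)
21*(n(-38) + 1213) = 21*((-15 - 15*(-38)) + 1213) = 21*((-15 + 570) + 1213) = 21*(555 + 1213) = 21*1768 = 37128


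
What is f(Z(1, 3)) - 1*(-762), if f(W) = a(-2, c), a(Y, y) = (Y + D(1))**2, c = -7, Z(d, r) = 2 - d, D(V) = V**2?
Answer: 763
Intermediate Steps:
a(Y, y) = (1 + Y)**2 (a(Y, y) = (Y + 1**2)**2 = (Y + 1)**2 = (1 + Y)**2)
f(W) = 1 (f(W) = (1 - 2)**2 = (-1)**2 = 1)
f(Z(1, 3)) - 1*(-762) = 1 - 1*(-762) = 1 + 762 = 763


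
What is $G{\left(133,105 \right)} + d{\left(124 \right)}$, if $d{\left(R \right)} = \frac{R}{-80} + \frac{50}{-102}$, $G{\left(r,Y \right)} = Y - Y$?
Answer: $- \frac{2081}{1020} \approx -2.0402$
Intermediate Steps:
$G{\left(r,Y \right)} = 0$
$d{\left(R \right)} = - \frac{25}{51} - \frac{R}{80}$ ($d{\left(R \right)} = R \left(- \frac{1}{80}\right) + 50 \left(- \frac{1}{102}\right) = - \frac{R}{80} - \frac{25}{51} = - \frac{25}{51} - \frac{R}{80}$)
$G{\left(133,105 \right)} + d{\left(124 \right)} = 0 - \frac{2081}{1020} = - \frac{2081}{1020}$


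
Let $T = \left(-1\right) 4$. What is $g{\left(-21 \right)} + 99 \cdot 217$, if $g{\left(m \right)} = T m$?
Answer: $21567$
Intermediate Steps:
$T = -4$
$g{\left(m \right)} = - 4 m$
$g{\left(-21 \right)} + 99 \cdot 217 = \left(-4\right) \left(-21\right) + 99 \cdot 217 = 84 + 21483 = 21567$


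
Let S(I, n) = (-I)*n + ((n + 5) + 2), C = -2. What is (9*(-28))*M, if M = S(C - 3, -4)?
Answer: 4284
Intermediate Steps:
S(I, n) = 7 + n - I*n (S(I, n) = -I*n + ((5 + n) + 2) = -I*n + (7 + n) = 7 + n - I*n)
M = -17 (M = 7 - 4 - 1*(-2 - 3)*(-4) = 7 - 4 - 1*(-5)*(-4) = 7 - 4 - 20 = -17)
(9*(-28))*M = (9*(-28))*(-17) = -252*(-17) = 4284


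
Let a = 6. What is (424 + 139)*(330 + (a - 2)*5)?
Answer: 197050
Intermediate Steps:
(424 + 139)*(330 + (a - 2)*5) = (424 + 139)*(330 + (6 - 2)*5) = 563*(330 + 4*5) = 563*(330 + 20) = 563*350 = 197050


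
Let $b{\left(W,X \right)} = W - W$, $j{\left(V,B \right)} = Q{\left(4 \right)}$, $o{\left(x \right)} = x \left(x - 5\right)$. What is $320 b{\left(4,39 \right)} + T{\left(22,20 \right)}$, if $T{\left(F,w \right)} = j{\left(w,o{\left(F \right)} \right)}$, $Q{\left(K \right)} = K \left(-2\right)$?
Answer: $-8$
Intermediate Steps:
$o{\left(x \right)} = x \left(-5 + x\right)$
$Q{\left(K \right)} = - 2 K$
$j{\left(V,B \right)} = -8$ ($j{\left(V,B \right)} = \left(-2\right) 4 = -8$)
$T{\left(F,w \right)} = -8$
$b{\left(W,X \right)} = 0$
$320 b{\left(4,39 \right)} + T{\left(22,20 \right)} = 320 \cdot 0 - 8 = 0 - 8 = -8$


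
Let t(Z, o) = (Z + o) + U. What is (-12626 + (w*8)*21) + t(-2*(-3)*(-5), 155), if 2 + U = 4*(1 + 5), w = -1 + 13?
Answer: -10463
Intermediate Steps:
w = 12
U = 22 (U = -2 + 4*(1 + 5) = -2 + 4*6 = -2 + 24 = 22)
t(Z, o) = 22 + Z + o (t(Z, o) = (Z + o) + 22 = 22 + Z + o)
(-12626 + (w*8)*21) + t(-2*(-3)*(-5), 155) = (-12626 + (12*8)*21) + (22 - 2*(-3)*(-5) + 155) = (-12626 + 96*21) + (22 + 6*(-5) + 155) = (-12626 + 2016) + (22 - 30 + 155) = -10610 + 147 = -10463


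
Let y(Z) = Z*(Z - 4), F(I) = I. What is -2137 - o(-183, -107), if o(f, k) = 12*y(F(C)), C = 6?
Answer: -2281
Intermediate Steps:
y(Z) = Z*(-4 + Z)
o(f, k) = 144 (o(f, k) = 12*(6*(-4 + 6)) = 12*(6*2) = 12*12 = 144)
-2137 - o(-183, -107) = -2137 - 1*144 = -2137 - 144 = -2281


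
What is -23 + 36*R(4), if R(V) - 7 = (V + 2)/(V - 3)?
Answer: 445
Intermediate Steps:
R(V) = 7 + (2 + V)/(-3 + V) (R(V) = 7 + (V + 2)/(V - 3) = 7 + (2 + V)/(-3 + V))
-23 + 36*R(4) = -23 + 36*((-19 + 8*4)/(-3 + 4)) = -23 + 36*((-19 + 32)/1) = -23 + 36*(1*13) = -23 + 36*13 = -23 + 468 = 445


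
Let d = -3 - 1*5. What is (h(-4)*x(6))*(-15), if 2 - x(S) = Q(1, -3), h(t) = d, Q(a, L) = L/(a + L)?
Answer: 60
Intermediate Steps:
Q(a, L) = L/(L + a)
d = -8 (d = -3 - 5 = -8)
h(t) = -8
x(S) = ½ (x(S) = 2 - (-3)/(-3 + 1) = 2 - (-3)/(-2) = 2 - (-3)*(-1)/2 = 2 - 1*3/2 = 2 - 3/2 = ½)
(h(-4)*x(6))*(-15) = -8*½*(-15) = -4*(-15) = 60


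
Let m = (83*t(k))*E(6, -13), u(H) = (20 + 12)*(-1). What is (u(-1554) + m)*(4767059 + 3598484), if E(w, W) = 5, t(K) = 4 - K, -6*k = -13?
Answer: 36582519539/6 ≈ 6.0971e+9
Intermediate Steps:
k = 13/6 (k = -⅙*(-13) = 13/6 ≈ 2.1667)
u(H) = -32 (u(H) = 32*(-1) = -32)
m = 4565/6 (m = (83*(4 - 1*13/6))*5 = (83*(4 - 13/6))*5 = (83*(11/6))*5 = (913/6)*5 = 4565/6 ≈ 760.83)
(u(-1554) + m)*(4767059 + 3598484) = (-32 + 4565/6)*(4767059 + 3598484) = (4373/6)*8365543 = 36582519539/6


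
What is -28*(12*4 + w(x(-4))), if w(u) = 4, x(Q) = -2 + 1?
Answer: -1456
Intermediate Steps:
x(Q) = -1
-28*(12*4 + w(x(-4))) = -28*(12*4 + 4) = -28*(48 + 4) = -28*52 = -1456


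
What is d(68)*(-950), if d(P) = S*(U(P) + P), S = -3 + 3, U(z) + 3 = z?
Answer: 0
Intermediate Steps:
U(z) = -3 + z
S = 0
d(P) = 0 (d(P) = 0*((-3 + P) + P) = 0*(-3 + 2*P) = 0)
d(68)*(-950) = 0*(-950) = 0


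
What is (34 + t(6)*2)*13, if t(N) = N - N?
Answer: 442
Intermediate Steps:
t(N) = 0
(34 + t(6)*2)*13 = (34 + 0*2)*13 = (34 + 0)*13 = 34*13 = 442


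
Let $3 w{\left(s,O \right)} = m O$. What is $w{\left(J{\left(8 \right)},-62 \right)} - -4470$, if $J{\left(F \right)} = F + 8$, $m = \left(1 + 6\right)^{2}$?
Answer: $\frac{10372}{3} \approx 3457.3$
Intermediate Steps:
$m = 49$ ($m = 7^{2} = 49$)
$J{\left(F \right)} = 8 + F$
$w{\left(s,O \right)} = \frac{49 O}{3}$
$w{\left(J{\left(8 \right)},-62 \right)} - -4470 = \frac{49}{3} \left(-62\right) - -4470 = - \frac{3038}{3} + 4470 = \frac{10372}{3}$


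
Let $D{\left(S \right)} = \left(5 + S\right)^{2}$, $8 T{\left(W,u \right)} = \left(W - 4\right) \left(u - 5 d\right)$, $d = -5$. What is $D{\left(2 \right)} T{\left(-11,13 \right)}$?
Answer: $- \frac{13965}{4} \approx -3491.3$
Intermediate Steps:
$T{\left(W,u \right)} = \frac{\left(-4 + W\right) \left(25 + u\right)}{8}$ ($T{\left(W,u \right)} = \frac{\left(W - 4\right) \left(u - -25\right)}{8} = \frac{\left(-4 + W\right) \left(u + 25\right)}{8} = \frac{\left(-4 + W\right) \left(25 + u\right)}{8}$)
$D{\left(2 \right)} T{\left(-11,13 \right)} = \left(5 + 2\right)^{2} \left(- \frac{25}{2} - \frac{13}{2} + \frac{25}{8} \left(-11\right) + \frac{1}{8} \left(-11\right) 13\right) = 7^{2} \left(- \frac{25}{2} - \frac{13}{2} - \frac{275}{8} - \frac{143}{8}\right) = 49 \left(- \frac{285}{4}\right) = - \frac{13965}{4}$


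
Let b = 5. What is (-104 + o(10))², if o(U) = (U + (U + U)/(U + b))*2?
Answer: 59536/9 ≈ 6615.1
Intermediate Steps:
o(U) = 2*U + 4*U/(5 + U) (o(U) = (U + (U + U)/(U + 5))*2 = (U + (2*U)/(5 + U))*2 = (U + 2*U/(5 + U))*2 = 2*U + 4*U/(5 + U))
(-104 + o(10))² = (-104 + 2*10*(7 + 10)/(5 + 10))² = (-104 + 2*10*17/15)² = (-104 + 2*10*(1/15)*17)² = (-104 + 68/3)² = (-244/3)² = 59536/9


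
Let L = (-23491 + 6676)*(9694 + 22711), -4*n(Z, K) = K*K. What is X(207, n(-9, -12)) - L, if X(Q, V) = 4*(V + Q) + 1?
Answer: 544890760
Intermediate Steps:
n(Z, K) = -K**2/4 (n(Z, K) = -K*K/4 = -K**2/4)
L = -544890075 (L = -16815*32405 = -544890075)
X(Q, V) = 1 + 4*Q + 4*V (X(Q, V) = 4*(Q + V) + 1 = (4*Q + 4*V) + 1 = 1 + 4*Q + 4*V)
X(207, n(-9, -12)) - L = (1 + 4*207 + 4*(-1/4*(-12)**2)) - 1*(-544890075) = (1 + 828 + 4*(-1/4*144)) + 544890075 = (1 + 828 + 4*(-36)) + 544890075 = (1 + 828 - 144) + 544890075 = 685 + 544890075 = 544890760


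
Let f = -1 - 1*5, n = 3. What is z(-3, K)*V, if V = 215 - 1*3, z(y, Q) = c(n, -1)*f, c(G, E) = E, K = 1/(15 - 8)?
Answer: 1272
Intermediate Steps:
f = -6 (f = -1 - 5 = -6)
K = ⅐ (K = 1/7 = ⅐ ≈ 0.14286)
z(y, Q) = 6 (z(y, Q) = -1*(-6) = 6)
V = 212 (V = 215 - 3 = 212)
z(-3, K)*V = 6*212 = 1272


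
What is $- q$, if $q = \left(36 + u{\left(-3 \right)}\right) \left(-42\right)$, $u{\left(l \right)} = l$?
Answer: $1386$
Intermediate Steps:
$q = -1386$ ($q = \left(36 - 3\right) \left(-42\right) = 33 \left(-42\right) = -1386$)
$- q = \left(-1\right) \left(-1386\right) = 1386$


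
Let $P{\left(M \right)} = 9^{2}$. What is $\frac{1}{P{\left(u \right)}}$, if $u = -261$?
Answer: $\frac{1}{81} \approx 0.012346$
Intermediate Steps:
$P{\left(M \right)} = 81$
$\frac{1}{P{\left(u \right)}} = \frac{1}{81}$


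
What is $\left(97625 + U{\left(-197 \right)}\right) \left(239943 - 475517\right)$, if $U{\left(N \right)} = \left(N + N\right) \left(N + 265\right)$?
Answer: $-16686413142$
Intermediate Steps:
$U{\left(N \right)} = 2 N \left(265 + N\right)$
$\left(97625 + U{\left(-197 \right)}\right) \left(239943 - 475517\right) = \left(97625 + 2 \left(-197\right) \left(265 - 197\right)\right) \left(239943 - 475517\right) = \left(97625 + 2 \left(-197\right) 68\right) \left(-235574\right) = \left(97625 - 26792\right) \left(-235574\right) = 70833 \left(-235574\right) = -16686413142$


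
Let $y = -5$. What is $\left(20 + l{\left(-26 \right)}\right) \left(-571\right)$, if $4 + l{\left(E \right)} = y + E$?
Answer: $8565$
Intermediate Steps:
$l{\left(E \right)} = -9 + E$ ($l{\left(E \right)} = -4 + \left(-5 + E\right) = -9 + E$)
$\left(20 + l{\left(-26 \right)}\right) \left(-571\right) = \left(20 - 35\right) \left(-571\right) = \left(-15\right) \left(-571\right) = 8565$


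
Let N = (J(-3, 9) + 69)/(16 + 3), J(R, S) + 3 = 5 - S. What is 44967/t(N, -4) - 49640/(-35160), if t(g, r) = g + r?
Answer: -750976493/12306 ≈ -61025.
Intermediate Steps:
J(R, S) = 2 - S (J(R, S) = -3 + (5 - S) = 2 - S)
N = 62/19 (N = ((2 - 1*9) + 69)/(16 + 3) = ((2 - 9) + 69)/19 = (-7 + 69)*(1/19) = 62*(1/19) = 62/19 ≈ 3.2632)
44967/t(N, -4) - 49640/(-35160) = 44967/(62/19 - 4) - 49640/(-35160) = 44967/(-14/19) - 49640*(-1/35160) = 44967*(-19/14) + 1241/879 = -854373/14 + 1241/879 = -750976493/12306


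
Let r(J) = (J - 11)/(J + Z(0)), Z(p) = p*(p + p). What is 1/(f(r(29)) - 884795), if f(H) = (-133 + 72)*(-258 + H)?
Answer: -29/25203751 ≈ -1.1506e-6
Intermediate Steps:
Z(p) = 2*p² (Z(p) = p*(2*p) = 2*p²)
r(J) = (-11 + J)/J (r(J) = (J - 11)/(J + 2*0²) = (-11 + J)/(J + 2*0) = (-11 + J)/(J + 0) = (-11 + J)/J)
f(H) = 15738 - 61*H (f(H) = -61*(-258 + H) = 15738 - 61*H)
1/(f(r(29)) - 884795) = 1/((15738 - 61*(-11 + 29)/29) - 884795) = 1/((15738 - 61*18/29) - 884795) = 1/((15738 - 1098/29) - 884795) = 1/(455304/29 - 884795) = 1/(-25203751/29) = -29/25203751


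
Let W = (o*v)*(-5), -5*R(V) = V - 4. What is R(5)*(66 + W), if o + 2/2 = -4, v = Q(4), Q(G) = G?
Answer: -166/5 ≈ -33.200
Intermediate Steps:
v = 4
o = -5 (o = -1 - 4 = -5)
R(V) = 4/5 - V/5 (R(V) = -(V - 4)/5 = -(-4 + V)/5 = 4/5 - V/5)
W = 100 (W = -5*4*(-5) = -20*(-5) = 100)
R(5)*(66 + W) = (4/5 - 1/5*5)*(66 + 100) = (4/5 - 1)*166 = -1/5*166 = -166/5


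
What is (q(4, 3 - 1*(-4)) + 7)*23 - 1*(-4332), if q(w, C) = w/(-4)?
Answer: 4470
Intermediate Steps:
q(w, C) = -w/4 (q(w, C) = w*(-¼) = -w/4)
(q(4, 3 - 1*(-4)) + 7)*23 - 1*(-4332) = (-¼*4 + 7)*23 - 1*(-4332) = (-1 + 7)*23 + 4332 = 6*23 + 4332 = 138 + 4332 = 4470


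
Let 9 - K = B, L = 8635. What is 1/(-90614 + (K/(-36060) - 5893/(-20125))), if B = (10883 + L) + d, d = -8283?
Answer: -24190250/2191960699339 ≈ -1.1036e-5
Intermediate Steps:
B = 11235 (B = (10883 + 8635) - 8283 = 19518 - 8283 = 11235)
K = -11226 (K = 9 - 1*11235 = 9 - 11235 = -11226)
1/(-90614 + (K/(-36060) - 5893/(-20125))) = 1/(-90614 + (-11226/(-36060) - 5893/(-20125))) = 1/(-90614 + (-11226*(-1/36060) - 5893*(-1/20125))) = 1/(-90614 + (1871/6010 + 5893/20125)) = 1/(-90614 + 14614161/24190250) = 1/(-2191960699339/24190250) = -24190250/2191960699339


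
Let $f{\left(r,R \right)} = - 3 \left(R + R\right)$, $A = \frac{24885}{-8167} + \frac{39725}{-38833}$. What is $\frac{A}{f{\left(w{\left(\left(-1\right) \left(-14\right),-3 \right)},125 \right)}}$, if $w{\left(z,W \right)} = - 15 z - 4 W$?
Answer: $\frac{129079328}{23786183325} \approx 0.0054267$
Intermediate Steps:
$A = - \frac{1290793280}{317149111}$ ($A = 24885 \left(- \frac{1}{8167}\right) + 39725 \left(- \frac{1}{38833}\right) = - \frac{24885}{8167} - \frac{39725}{38833} = - \frac{1290793280}{317149111} \approx -4.07$)
$f{\left(r,R \right)} = - 6 R$ ($f{\left(r,R \right)} = - 3 \cdot 2 R = - 6 R$)
$\frac{A}{f{\left(w{\left(\left(-1\right) \left(-14\right),-3 \right)},125 \right)}} = - \frac{1290793280}{317149111 \left(\left(-6\right) 125\right)} = - \frac{1290793280}{317149111 \left(-750\right)} = \left(- \frac{1290793280}{317149111}\right) \left(- \frac{1}{750}\right) = \frac{129079328}{23786183325}$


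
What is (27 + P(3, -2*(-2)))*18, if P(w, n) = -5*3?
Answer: 216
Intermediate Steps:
P(w, n) = -15
(27 + P(3, -2*(-2)))*18 = (27 - 15)*18 = 12*18 = 216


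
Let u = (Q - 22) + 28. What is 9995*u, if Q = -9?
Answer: -29985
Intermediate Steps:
u = -3 (u = (-9 - 22) + 28 = -31 + 28 = -3)
9995*u = 9995*(-3) = -29985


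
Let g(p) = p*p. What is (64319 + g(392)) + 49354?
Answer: 267337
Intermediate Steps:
g(p) = p²
(64319 + g(392)) + 49354 = (64319 + 392²) + 49354 = (64319 + 153664) + 49354 = 217983 + 49354 = 267337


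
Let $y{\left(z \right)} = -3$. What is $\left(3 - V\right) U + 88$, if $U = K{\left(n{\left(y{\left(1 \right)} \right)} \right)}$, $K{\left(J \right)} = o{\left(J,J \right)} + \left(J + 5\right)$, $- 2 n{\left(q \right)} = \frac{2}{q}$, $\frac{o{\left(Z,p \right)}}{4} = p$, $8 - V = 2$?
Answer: $68$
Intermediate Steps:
$V = 6$ ($V = 8 - 2 = 6$)
$o{\left(Z,p \right)} = 4 p$
$n{\left(q \right)} = - \frac{1}{q}$ ($n{\left(q \right)} = - \frac{2 \frac{1}{q}}{2} = - \frac{1}{q}$)
$K{\left(J \right)} = 5 + 5 J$ ($K{\left(J \right)} = 4 J + \left(J + 5\right) = 4 J + \left(5 + J\right) = 5 + 5 J$)
$U = \frac{20}{3}$ ($U = 5 + 5 \left(- \frac{1}{-3}\right) = 5 + 5 \left(\left(-1\right) \left(- \frac{1}{3}\right)\right) = 5 + 5 \cdot \frac{1}{3} = 5 + \frac{5}{3} = \frac{20}{3} \approx 6.6667$)
$\left(3 - V\right) U + 88 = \left(3 - 6\right) \frac{20}{3} + 88 = \left(-3\right) \frac{20}{3} + 88 = -20 + 88 = 68$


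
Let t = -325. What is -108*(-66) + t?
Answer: 6803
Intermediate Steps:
-108*(-66) + t = -108*(-66) - 325 = 7128 - 325 = 6803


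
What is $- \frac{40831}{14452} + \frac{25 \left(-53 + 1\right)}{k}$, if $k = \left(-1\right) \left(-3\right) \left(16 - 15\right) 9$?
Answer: $- \frac{19890037}{390204} \approx -50.973$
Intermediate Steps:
$k = 27$ ($k = 3 \left(16 - 15\right) 9 = 3 \cdot 1 \cdot 9 = 3 \cdot 9 = 27$)
$- \frac{40831}{14452} + \frac{25 \left(-53 + 1\right)}{k} = - \frac{40831}{14452} + \frac{25 \left(-53 + 1\right)}{27} = \left(-40831\right) \frac{1}{14452} + 25 \left(-52\right) \frac{1}{27} = - \frac{40831}{14452} - \frac{1300}{27} = - \frac{19890037}{390204}$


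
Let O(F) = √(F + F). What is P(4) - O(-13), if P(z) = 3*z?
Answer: 12 - I*√26 ≈ 12.0 - 5.099*I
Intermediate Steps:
O(F) = √2*√F (O(F) = √(2*F) = √2*√F)
P(4) - O(-13) = 3*4 - √2*√(-13) = 12 - √2*I*√13 = 12 - I*√26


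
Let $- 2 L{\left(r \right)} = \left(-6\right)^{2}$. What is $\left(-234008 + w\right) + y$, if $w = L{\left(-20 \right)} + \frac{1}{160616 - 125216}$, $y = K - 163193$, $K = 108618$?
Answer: $- \frac{10216475399}{35400} \approx -2.886 \cdot 10^{5}$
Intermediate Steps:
$y = -54575$ ($y = 108618 - 163193 = -54575$)
$L{\left(r \right)} = -18$ ($L{\left(r \right)} = - \frac{\left(-6\right)^{2}}{2} = \left(- \frac{1}{2}\right) 36 = -18$)
$w = - \frac{637199}{35400}$ ($w = -18 + \frac{1}{160616 - 125216} = -18 + \frac{1}{35400} = - \frac{637199}{35400} \approx -18.0$)
$\left(-234008 + w\right) + y = \left(-234008 - \frac{637199}{35400}\right) - 54575 = - \frac{8284520399}{35400} - 54575 = - \frac{10216475399}{35400}$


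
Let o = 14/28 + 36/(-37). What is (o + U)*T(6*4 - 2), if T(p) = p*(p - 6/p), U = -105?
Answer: -1865395/37 ≈ -50416.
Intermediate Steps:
o = -35/74 (o = 14*(1/28) + 36*(-1/37) = ½ - 36/37 = -35/74 ≈ -0.47297)
(o + U)*T(6*4 - 2) = (-35/74 - 105)*(-6 + (6*4 - 2)²) = -7805*(-6 + (24 - 2)²)/74 = -7805*(-6 + 22²)/74 = -7805*(-6 + 484)/74 = -7805/74*478 = -1865395/37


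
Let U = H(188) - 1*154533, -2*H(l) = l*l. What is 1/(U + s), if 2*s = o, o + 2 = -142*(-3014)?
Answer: 1/41788 ≈ 2.3930e-5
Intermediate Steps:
H(l) = -l²/2 (H(l) = -l*l/2 = -l²/2)
o = 427986 (o = -2 - 142*(-3014) = -2 + 427988 = 427986)
s = 213993 (s = (½)*427986 = 213993)
U = -172205 (U = -½*188² - 1*154533 = -½*35344 - 154533 = -17672 - 154533 = -172205)
1/(U + s) = 1/(-172205 + 213993) = 1/41788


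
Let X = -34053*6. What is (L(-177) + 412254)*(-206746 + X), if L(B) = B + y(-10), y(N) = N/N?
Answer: -169390430992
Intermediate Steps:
y(N) = 1
L(B) = 1 + B (L(B) = B + 1 = 1 + B)
X = -204318
(L(-177) + 412254)*(-206746 + X) = ((1 - 177) + 412254)*(-206746 - 204318) = (-176 + 412254)*(-411064) = 412078*(-411064) = -169390430992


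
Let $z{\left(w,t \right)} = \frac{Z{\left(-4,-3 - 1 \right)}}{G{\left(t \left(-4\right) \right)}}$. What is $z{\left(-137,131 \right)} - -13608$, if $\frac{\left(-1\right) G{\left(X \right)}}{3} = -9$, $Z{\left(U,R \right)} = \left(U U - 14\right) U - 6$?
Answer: $\frac{367402}{27} \approx 13607.0$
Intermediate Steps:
$Z{\left(U,R \right)} = -6 + U \left(-14 + U^{2}\right)$ ($Z{\left(U,R \right)} = \left(U^{2} - 14\right) U - 6 = \left(-14 + U^{2}\right) U - 6 = U \left(-14 + U^{2}\right) - 6 = -6 + U \left(-14 + U^{2}\right)$)
$G{\left(X \right)} = 27$ ($G{\left(X \right)} = \left(-3\right) \left(-9\right) = 27$)
$z{\left(w,t \right)} = - \frac{14}{27}$ ($z{\left(w,t \right)} = \frac{-6 + \left(-4\right)^{3} - -56}{27} = \left(-6 - 64 + 56\right) \frac{1}{27} = \left(-14\right) \frac{1}{27} = - \frac{14}{27}$)
$z{\left(-137,131 \right)} - -13608 = - \frac{14}{27} - -13608 = - \frac{14}{27} + 13608 = \frac{367402}{27}$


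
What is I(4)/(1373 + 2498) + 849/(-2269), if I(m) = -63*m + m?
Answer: -3849191/8783299 ≈ -0.43824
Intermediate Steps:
I(m) = -62*m
I(4)/(1373 + 2498) + 849/(-2269) = (-62*4)/(1373 + 2498) + 849/(-2269) = -248/3871 + 849*(-1/2269) = -248*1/3871 - 849/2269 = -248/3871 - 849/2269 = -3849191/8783299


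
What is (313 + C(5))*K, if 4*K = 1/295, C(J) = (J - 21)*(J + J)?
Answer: 153/1180 ≈ 0.12966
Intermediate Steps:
C(J) = 2*J*(-21 + J) (C(J) = (-21 + J)*(2*J) = 2*J*(-21 + J))
K = 1/1180 (K = (¼)/295 = (¼)*(1/295) = 1/1180 ≈ 0.00084746)
(313 + C(5))*K = (313 + 2*5*(-21 + 5))*(1/1180) = (313 + 2*5*(-16))*(1/1180) = (313 - 160)*(1/1180) = 153*(1/1180) = 153/1180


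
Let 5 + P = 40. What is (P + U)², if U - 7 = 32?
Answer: 5476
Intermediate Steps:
P = 35 (P = -5 + 40 = 35)
U = 39 (U = 7 + 32 = 39)
(P + U)² = (35 + 39)² = 74² = 5476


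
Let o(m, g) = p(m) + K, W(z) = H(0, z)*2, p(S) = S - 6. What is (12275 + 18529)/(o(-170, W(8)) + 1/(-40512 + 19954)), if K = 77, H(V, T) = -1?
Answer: -633268632/2035243 ≈ -311.15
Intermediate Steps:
p(S) = -6 + S
W(z) = -2 (W(z) = -1*2 = -2)
o(m, g) = 71 + m (o(m, g) = (-6 + m) + 77 = 71 + m)
(12275 + 18529)/(o(-170, W(8)) + 1/(-40512 + 19954)) = (12275 + 18529)/((71 - 170) + 1/(-40512 + 19954)) = 30804/(-99 + 1/(-20558)) = 30804/(-99 - 1/20558) = 30804/(-2035243/20558) = 30804*(-20558/2035243) = -633268632/2035243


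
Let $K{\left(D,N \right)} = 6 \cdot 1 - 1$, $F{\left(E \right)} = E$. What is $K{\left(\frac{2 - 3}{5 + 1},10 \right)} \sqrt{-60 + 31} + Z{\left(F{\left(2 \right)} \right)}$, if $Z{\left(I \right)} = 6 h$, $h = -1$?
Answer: $-6 + 5 i \sqrt{29} \approx -6.0 + 26.926 i$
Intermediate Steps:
$Z{\left(I \right)} = -6$ ($Z{\left(I \right)} = 6 \left(-1\right) = -6$)
$K{\left(D,N \right)} = 5$ ($K{\left(D,N \right)} = 6 - 1 = 5$)
$K{\left(\frac{2 - 3}{5 + 1},10 \right)} \sqrt{-60 + 31} + Z{\left(F{\left(2 \right)} \right)} = 5 \sqrt{-60 + 31} - 6 = 5 \sqrt{-29} - 6 = 5 i \sqrt{29} - 6 = -6 + 5 i \sqrt{29}$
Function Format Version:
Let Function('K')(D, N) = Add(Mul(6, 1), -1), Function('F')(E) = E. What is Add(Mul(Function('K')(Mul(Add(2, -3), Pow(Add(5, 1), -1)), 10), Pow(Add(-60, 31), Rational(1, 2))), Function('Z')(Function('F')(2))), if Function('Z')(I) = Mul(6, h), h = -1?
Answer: Add(-6, Mul(5, I, Pow(29, Rational(1, 2)))) ≈ Add(-6.0000, Mul(26.926, I))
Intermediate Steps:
Function('Z')(I) = -6 (Function('Z')(I) = Mul(6, -1) = -6)
Function('K')(D, N) = 5 (Function('K')(D, N) = Add(6, -1) = 5)
Add(Mul(Function('K')(Mul(Add(2, -3), Pow(Add(5, 1), -1)), 10), Pow(Add(-60, 31), Rational(1, 2))), Function('Z')(Function('F')(2))) = Add(Mul(5, Pow(Add(-60, 31), Rational(1, 2))), -6) = Add(Mul(5, Pow(-29, Rational(1, 2))), -6) = Add(Mul(5, Mul(I, Pow(29, Rational(1, 2)))), -6) = Add(Mul(5, I, Pow(29, Rational(1, 2))), -6) = Add(-6, Mul(5, I, Pow(29, Rational(1, 2))))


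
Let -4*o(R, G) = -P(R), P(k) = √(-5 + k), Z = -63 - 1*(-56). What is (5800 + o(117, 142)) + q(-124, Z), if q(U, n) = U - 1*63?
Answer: 5613 + √7 ≈ 5615.6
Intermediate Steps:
Z = -7 (Z = -63 + 56 = -7)
q(U, n) = -63 + U (q(U, n) = U - 63 = -63 + U)
o(R, G) = √(-5 + R)/4 (o(R, G) = -(-1)*√(-5 + R)/4 = √(-5 + R)/4)
(5800 + o(117, 142)) + q(-124, Z) = (5800 + √(-5 + 117)/4) + (-63 - 124) = (5800 + √112/4) - 187 = (5800 + (4*√7)/4) - 187 = (5800 + √7) - 187 = 5613 + √7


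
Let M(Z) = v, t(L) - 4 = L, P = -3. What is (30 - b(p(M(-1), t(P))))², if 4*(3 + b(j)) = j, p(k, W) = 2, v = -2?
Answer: 4225/4 ≈ 1056.3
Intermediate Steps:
t(L) = 4 + L
M(Z) = -2
b(j) = -3 + j/4
(30 - b(p(M(-1), t(P))))² = (30 - (-3 + (¼)*2))² = (30 - (-3 + ½))² = (30 - 1*(-5/2))² = (30 + 5/2)² = (65/2)² = 4225/4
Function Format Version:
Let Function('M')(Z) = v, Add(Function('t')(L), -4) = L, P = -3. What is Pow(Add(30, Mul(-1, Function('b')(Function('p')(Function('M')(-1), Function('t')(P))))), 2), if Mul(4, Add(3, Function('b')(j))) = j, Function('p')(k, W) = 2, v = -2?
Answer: Rational(4225, 4) ≈ 1056.3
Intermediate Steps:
Function('t')(L) = Add(4, L)
Function('M')(Z) = -2
Function('b')(j) = Add(-3, Mul(Rational(1, 4), j))
Pow(Add(30, Mul(-1, Function('b')(Function('p')(Function('M')(-1), Function('t')(P))))), 2) = Pow(Add(30, Mul(-1, Add(-3, Mul(Rational(1, 4), 2)))), 2) = Pow(Add(30, Mul(-1, Add(-3, Rational(1, 2)))), 2) = Pow(Add(30, Mul(-1, Rational(-5, 2))), 2) = Pow(Add(30, Rational(5, 2)), 2) = Pow(Rational(65, 2), 2) = Rational(4225, 4)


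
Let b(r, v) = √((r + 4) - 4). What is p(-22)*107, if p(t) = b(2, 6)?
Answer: 107*√2 ≈ 151.32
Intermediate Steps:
b(r, v) = √r (b(r, v) = √((4 + r) - 4) = √r)
p(t) = √2
p(-22)*107 = √2*107 = 107*√2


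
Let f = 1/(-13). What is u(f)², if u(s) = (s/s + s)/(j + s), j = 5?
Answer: 9/256 ≈ 0.035156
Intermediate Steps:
f = -1/13 ≈ -0.076923
u(s) = (1 + s)/(5 + s) (u(s) = (s/s + s)/(5 + s) = (1 + s)/(5 + s))
u(f)² = ((1 - 1/13)/(5 - 1/13))² = ((12/13)/(64/13))² = ((13/64)*(12/13))² = (3/16)² = 9/256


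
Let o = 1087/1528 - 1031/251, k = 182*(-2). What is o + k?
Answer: -140906723/383528 ≈ -367.40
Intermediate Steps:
k = -364
o = -1302531/383528 (o = 1087*(1/1528) - 1031*1/251 = 1087/1528 - 1031/251 = -1302531/383528 ≈ -3.3962)
o + k = -1302531/383528 - 364 = -140906723/383528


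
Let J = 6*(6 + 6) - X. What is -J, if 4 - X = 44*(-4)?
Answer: 108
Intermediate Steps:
X = 180 (X = 4 - 44*(-4) = 4 - 1*(-176) = 4 + 176 = 180)
J = -108 (J = 6*(6 + 6) - 1*180 = 6*12 - 180 = 72 - 180 = -108)
-J = -1*(-108) = 108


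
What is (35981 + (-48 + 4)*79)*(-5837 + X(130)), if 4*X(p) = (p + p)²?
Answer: 359602815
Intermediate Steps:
X(p) = p² (X(p) = (p + p)²/4 = (2*p)²/4 = (4*p²)/4 = p²)
(35981 + (-48 + 4)*79)*(-5837 + X(130)) = (35981 + (-48 + 4)*79)*(-5837 + 130²) = (35981 - 44*79)*(-5837 + 16900) = (35981 - 3476)*11063 = 32505*11063 = 359602815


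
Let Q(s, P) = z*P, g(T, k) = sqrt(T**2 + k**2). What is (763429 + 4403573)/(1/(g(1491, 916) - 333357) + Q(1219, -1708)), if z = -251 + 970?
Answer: -18079981021367498000158/4297106301353596580943 + 1722334*sqrt(3062137)/55862381917596755552259 ≈ -4.2075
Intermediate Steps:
z = 719
Q(s, P) = 719*P
(763429 + 4403573)/(1/(g(1491, 916) - 333357) + Q(1219, -1708)) = (763429 + 4403573)/(1/(sqrt(1491**2 + 916**2) - 333357) + 719*(-1708)) = 5167002/(1/(sqrt(2223081 + 839056) - 333357) - 1228052) = 5167002/(1/(sqrt(3062137) - 333357) - 1228052) = 5167002/(1/(-333357 + sqrt(3062137)) - 1228052) = 5167002/(-1228052 + 1/(-333357 + sqrt(3062137)))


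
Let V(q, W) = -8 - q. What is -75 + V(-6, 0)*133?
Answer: -341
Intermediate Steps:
-75 + V(-6, 0)*133 = -75 + (-8 - 1*(-6))*133 = -75 + (-8 + 6)*133 = -75 - 2*133 = -75 - 266 = -341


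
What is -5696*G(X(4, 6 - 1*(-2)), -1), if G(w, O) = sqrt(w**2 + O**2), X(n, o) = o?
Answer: -5696*sqrt(65) ≈ -45923.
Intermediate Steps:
G(w, O) = sqrt(O**2 + w**2)
-5696*G(X(4, 6 - 1*(-2)), -1) = -5696*sqrt((-1)**2 + (6 - 1*(-2))**2) = -5696*sqrt(1 + (6 + 2)**2) = -5696*sqrt(1 + 8**2) = -5696*sqrt(1 + 64) = -5696*sqrt(65)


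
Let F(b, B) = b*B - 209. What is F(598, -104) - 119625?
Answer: -182026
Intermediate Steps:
F(b, B) = -209 + B*b (F(b, B) = B*b - 209 = -209 + B*b)
F(598, -104) - 119625 = (-209 - 104*598) - 119625 = (-209 - 62192) - 119625 = -62401 - 119625 = -182026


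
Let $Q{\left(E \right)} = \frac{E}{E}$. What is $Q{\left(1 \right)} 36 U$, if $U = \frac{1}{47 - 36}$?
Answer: $\frac{36}{11} \approx 3.2727$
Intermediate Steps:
$Q{\left(E \right)} = 1$
$U = \frac{1}{11} \approx 0.090909$
$Q{\left(1 \right)} 36 U = 1 \cdot 36 \cdot \frac{1}{11} = 36 \cdot \frac{1}{11} = \frac{36}{11}$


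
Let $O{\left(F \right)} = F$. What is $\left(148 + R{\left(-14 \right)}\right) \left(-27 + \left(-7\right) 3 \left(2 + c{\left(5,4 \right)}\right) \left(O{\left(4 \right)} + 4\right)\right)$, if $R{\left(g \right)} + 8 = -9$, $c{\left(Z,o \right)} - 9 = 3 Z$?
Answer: $-575745$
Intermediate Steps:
$c{\left(Z,o \right)} = 9 + 3 Z$
$R{\left(g \right)} = -17$ ($R{\left(g \right)} = -8 - 9 = -17$)
$\left(148 + R{\left(-14 \right)}\right) \left(-27 + \left(-7\right) 3 \left(2 + c{\left(5,4 \right)}\right) \left(O{\left(4 \right)} + 4\right)\right) = \left(148 - 17\right) \left(-27 + \left(-7\right) 3 \left(2 + \left(9 + 3 \cdot 5\right)\right) \left(4 + 4\right)\right) = 131 \left(-27 - 21 \left(2 + \left(9 + 15\right)\right) 8\right) = 131 \left(-27 - 21 \left(2 + 24\right) 8\right) = 131 \left(-27 - 21 \cdot 26 \cdot 8\right) = 131 \left(-27 - 4368\right) = 131 \left(-4395\right) = -575745$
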